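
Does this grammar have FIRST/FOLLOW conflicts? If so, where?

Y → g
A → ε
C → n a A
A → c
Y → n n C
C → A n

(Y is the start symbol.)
A FIRST/FOLLOW conflict occurs when a non-terminal N has a nullable alternative N → β (β ⇒* ε) and another alternative N → α with FIRST(α) ∩ FOLLOW(N) ≠ ∅: on such a lookahead the parser cannot decide between expanding α and letting N vanish via β.

Nullable non-terminals: A.

A: nullable alternative(s) A → ε; FOLLOW(A) = { $, 'n' }
  A → ε: FIRST \ {ε} = { } — this is the only nullable alternative, skip
  A → c: FIRST \ {ε} = { 'c' } — disjoint from FOLLOW(A)

C, Y have no nullable alternative, so no FIRST/FOLLOW check is needed there.

No FIRST/FOLLOW conflicts found.

Answer: No FIRST/FOLLOW conflicts.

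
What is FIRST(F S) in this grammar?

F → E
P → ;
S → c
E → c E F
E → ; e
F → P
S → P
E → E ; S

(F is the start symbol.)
{ ';', 'c' }

FIRST sets of the non-terminals involved (from the grammar, by fixed-point iteration):
  FIRST(F) = { ';', 'c' }

To compute FIRST(F S), process the symbols left to right:
Symbol F is a non-terminal. Add FIRST(F) \ {ε} = { ';', 'c' }
F is not nullable (ε ∉ FIRST(F)), so stop here.
FIRST(F S) = { ';', 'c' }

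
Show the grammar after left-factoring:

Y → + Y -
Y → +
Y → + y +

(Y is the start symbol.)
Left-factoring transforms A → αβ₁ | αβ₂ into A → αA' and A' → β₁ | β₂
(α is the longest common prefix among the alternatives). Repeat until
no nonterminal has two alternatives with a common prefix.

Round 1: Y has alternatives sharing prefix '+'. Introduce Y': Y → + Y'
  Add: Y' → Y -
  Add: Y' → ε
  Add: Y' → y +

No remaining common prefixes — done.

Resulting grammar:
Y → + Y'
Y' → Y -
Y' → ε
Y' → y +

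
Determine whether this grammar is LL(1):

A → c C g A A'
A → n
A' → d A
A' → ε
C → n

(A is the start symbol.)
No. Predict set conflict for A': { 'd' }

A grammar is LL(1) if for each non-terminal N with multiple productions, the predict sets of those productions are pairwise disjoint, where PREDICT(N → α) = (FIRST(α) \ {ε}) ∪ (FOLLOW(N) if α ⇒* ε).

Relevant sets:
  FOLLOW(A') = { $, 'd' }

For A:
  PREDICT(A → c C g A A') = { 'c' }
  PREDICT(A → n) = { 'n' }
For A':
  PREDICT(A' → d A) = { 'd' }
  PREDICT(A' → ε) = { $, 'd' }
C has a single production, so nothing to check there.

Conflict found: Predict set conflict for A': { 'd' }
The grammar is NOT LL(1).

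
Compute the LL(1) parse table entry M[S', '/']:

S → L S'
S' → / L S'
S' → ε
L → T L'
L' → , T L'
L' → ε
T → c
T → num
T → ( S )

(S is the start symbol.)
S' → / L S'

To find M[S', '/'], we find productions for S' where '/' is in the predict set (PREDICT(N → α) = (FIRST(α) \ {ε}) ∪ (FOLLOW(N) if α ⇒* ε)).

Relevant sets:
  FOLLOW(S') = { $, ')' }

S' → / L S': PREDICT = { '/' }
  '/' is in predict set, so this production goes in M[S', '/']
S' → ε: PREDICT = { $, ')' }

M[S', '/'] = S' → / L S'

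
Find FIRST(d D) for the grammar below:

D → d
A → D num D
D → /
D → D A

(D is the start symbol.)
To compute FIRST(d D), process the symbols left to right:
Symbol d is a terminal. Add 'd' and stop.
FIRST(d D) = { 'd' }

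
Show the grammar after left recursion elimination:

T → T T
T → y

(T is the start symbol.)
T → y T'
T' → T T'
T' → ε

T is directly left-recursive. The standard transformation for
  A → A α₁ | ... | A α_m | β₁ | ... | β_n
is
  A  → β₁ A' | ... | β_n A'
  A' → α₁ A' | ... | α_m A' | ε

T → y becomes T → y T'
T → T T becomes T' → T T'
Add T' → ε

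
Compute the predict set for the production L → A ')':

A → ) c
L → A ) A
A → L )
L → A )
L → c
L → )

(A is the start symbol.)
{ ')', 'c' }

PREDICT(L → A ')') = (FIRST(RHS) \ {ε}) ∪ (FOLLOW(L) if ε ∈ FIRST(RHS), i.e. RHS ⇒* ε)
FIRST(A) = { ')', 'c' }
FIRST(A ')') = { ')', 'c' }
ε ∉ FIRST(A ')'), so FOLLOW(L) is not added.
PREDICT(L → A ')') = { ')', 'c' }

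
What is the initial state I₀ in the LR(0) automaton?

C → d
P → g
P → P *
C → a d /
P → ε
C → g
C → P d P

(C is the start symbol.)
{ [C → . P d P], [C → . a d /], [C → . d], [C → . g], [C' → . C], [P → . P *], [P → . g], [P → .] }

First, augment the grammar with C' → C
I₀ = CLOSURE({ [C' → . C] }):
  [C' → . C] has the dot before C: add [C → . d], [C → . a d /], [C → . g], [C → . P d P]
  [C → . P d P] has the dot before P: add [P → . g], [P → . P *], [P → .]
No further items can be added.

I₀ = { [C → . P d P], [C → . a d /], [C → . d], [C → . g], [C' → . C], [P → . P *], [P → . g], [P → .] }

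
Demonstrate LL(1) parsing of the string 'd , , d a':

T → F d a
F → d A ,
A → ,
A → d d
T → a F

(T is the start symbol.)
LL(1) parsing maintains a stack (initially the start symbol over $) and the input. At each step: if the stack top is a terminal, match it against the current input token; if it is a non-terminal N, replace it with the RHS of M[N, lookahead] (the unique production whose predict set contains the lookahead).

Stack is shown with the top on the left.

Stack        Input        Action
--------------------------------
T $          d , , d a $  output T → F d a
F d a $      d , , d a $  output F → d A ,
d A , d a $  d , , d a $  match 'd'
A , d a $    , , d a $    output A → ,
, , d a $    , , d a $    match ','
, d a $      , d a $      match ','
d a $        d a $        match 'd'
a $          a $          match 'a'
$            $            accept

The string is accepted.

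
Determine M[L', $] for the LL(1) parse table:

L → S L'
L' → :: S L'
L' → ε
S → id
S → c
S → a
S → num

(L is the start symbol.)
L' → ε

To find M[L', $], we find productions for L' where $ is in the predict set (PREDICT(N → α) = (FIRST(α) \ {ε}) ∪ (FOLLOW(N) if α ⇒* ε)).

Relevant sets:
  FOLLOW(L') = { $ }

L' → :: S L': PREDICT = { '::' }
L' → ε: PREDICT = { $ }
  $ is in predict set, so this production goes in M[L', $]

M[L', $] = L' → ε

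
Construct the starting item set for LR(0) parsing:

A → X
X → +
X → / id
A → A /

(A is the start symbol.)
First, augment the grammar with A' → A
I₀ = CLOSURE({ [A' → . A] }):
  [A' → . A] has the dot before A: add [A → . X], [A → . A /]
  [A → . X] has the dot before X: add [X → . +], [X → . / id]
No further items can be added.

I₀ = { [A → . A /], [A → . X], [A' → . A], [X → . +], [X → . / id] }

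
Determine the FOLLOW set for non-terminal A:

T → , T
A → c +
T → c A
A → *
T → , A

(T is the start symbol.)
{ $ }

To compute FOLLOW(A), find every occurrence of A on a right-hand side N → α A β: add FIRST(β) \ {ε}, and if β is empty or nullable also add FOLLOW(N). Iterate to a fixed point.

In T → c A: A is at the end, add FOLLOW(T)
In T → , A: A is at the end, add FOLLOW(T)

The FOLLOW sets referred to above (computed the same way, to a fixed point):
  FOLLOW(T) = { $ }

Taking the union: FOLLOW(A) = { $ }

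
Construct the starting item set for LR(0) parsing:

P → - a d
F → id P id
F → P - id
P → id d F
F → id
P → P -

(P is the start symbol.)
{ [P → . - a d], [P → . P -], [P → . id d F], [P' → . P] }

First, augment the grammar with P' → P
I₀ = CLOSURE({ [P' → . P] }):
  [P' → . P] has the dot before P: add [P → . - a d], [P → . id d F], [P → . P -]
No further items can be added.

I₀ = { [P → . - a d], [P → . P -], [P → . id d F], [P' → . P] }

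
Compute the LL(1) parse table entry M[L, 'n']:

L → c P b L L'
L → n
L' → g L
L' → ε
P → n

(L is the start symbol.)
To find M[L, 'n'], we find productions for L where 'n' is in the predict set (PREDICT(N → α) = (FIRST(α) \ {ε}) ∪ (FOLLOW(N) if α ⇒* ε)).

L → c P b L L': PREDICT = { 'c' }
L → n: PREDICT = { 'n' }
  'n' is in predict set, so this production goes in M[L, 'n']

M[L, 'n'] = L → n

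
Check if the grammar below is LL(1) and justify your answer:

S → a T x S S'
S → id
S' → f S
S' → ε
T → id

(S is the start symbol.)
No. Predict set conflict for S': { 'f' }

Relevant sets:
  FOLLOW(S') = { $, 'f' }

For S:
  PREDICT(S → a T x S S') = { 'a' }
  PREDICT(S → id) = { 'id' }
For S':
  PREDICT(S' → f S) = { 'f' }
  PREDICT(S' → ε) = { $, 'f' }
T has a single production, so nothing to check there.

Conflict found: Predict set conflict for S': { 'f' }
The grammar is NOT LL(1).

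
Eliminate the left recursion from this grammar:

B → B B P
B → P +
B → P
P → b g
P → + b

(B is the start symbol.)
B is directly left-recursive. The standard transformation for
  A → A α₁ | ... | A α_m | β₁ | ... | β_n
is
  A  → β₁ A' | ... | β_n A'
  A' → α₁ A' | ... | α_m A' | ε

B → P + becomes B → P + B'
B → P becomes B → P B'
B → B B P becomes B' → B P B'
Add B' → ε

Productions for other non-terminals are unchanged:
  P → b g
  P → + b

Resulting grammar:
B → P + B'
B → P B'
B' → B P B'
B' → ε
P → b g
P → + b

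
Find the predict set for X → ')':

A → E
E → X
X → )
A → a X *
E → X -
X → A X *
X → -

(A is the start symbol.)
PREDICT(X → ')') = (FIRST(RHS) \ {ε}) ∪ (FOLLOW(X) if ε ∈ FIRST(RHS), i.e. RHS ⇒* ε)
FIRST(')') = { ')' }
ε ∉ FIRST(')'), so FOLLOW(X) is not added.
PREDICT(X → ')') = { ')' }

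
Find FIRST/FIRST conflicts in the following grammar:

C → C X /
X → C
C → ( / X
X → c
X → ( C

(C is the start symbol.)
Yes. C → C X '/' / C → '(' '/' X on { '(' }; X → C / X → '(' C on { '(' }

FIRST sets of the non-terminals at (or reachable through a nullable prefix from) the front of some alternative:
  FIRST(C) = { '(' }

Productions for C:
  C → C X /: FIRST = { '(' }
  C → ( / X: FIRST = { '(' }
Productions for X:
  X → C: FIRST = { '(' }
  X → c: FIRST = { 'c' }
  X → ( C: FIRST = { '(' }

Conflict for C: C → C X / and C → ( / X
  Overlap: { '(' }
Conflict for X: X → C and X → ( C
  Overlap: { '(' }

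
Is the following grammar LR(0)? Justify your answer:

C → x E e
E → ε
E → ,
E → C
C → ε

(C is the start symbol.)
A grammar is LR(0) if no state in the canonical LR(0) collection has:
  - both a shift item (dot before a terminal) and a complete item (shift-reduce conflict), or
  - two or more complete items (reduce-reduce conflict; the accept item [C' → C .] counts as a complete item here).

Augment with C' → C and build the canonical LR(0) collection (I0 = CLOSURE({[C' → . C]}), then GOTO on every symbol after a dot until no new states appear). It has 7 states:
  I0: { [C → . x E e], [C → .], [C' → . C] }  — shift, reduce
  I1: { [C' → C .] }  — accept
  I2: { [C → . x E e], [C → .], [C → x . E e], [E → . ,], [E → . C], [E → .] }  — shift, 2 reduces
  I3: { [E → , .] }  — reduce
  I4: { [E → C .] }  — reduce
  I5: { [C → x E . e] }  — shift
  I6: { [C → x E e .] }  — reduce

Conflict in state I0:
  Shift-reduce conflict between [C → .] and [C → . x E e]
So the grammar is NOT LR(0).

Answer: No. Shift-reduce conflict between [C → .] and [C → . x E e]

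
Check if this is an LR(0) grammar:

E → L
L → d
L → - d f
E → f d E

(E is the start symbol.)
Yes, the grammar is LR(0)

A grammar is LR(0) if no state in the canonical LR(0) collection has:
  - both a shift item (dot before a terminal) and a complete item (shift-reduce conflict), or
  - two or more complete items (reduce-reduce conflict; the accept item [E' → E .] counts as a complete item here).

Augment with E' → E and build the canonical LR(0) collection (I0 = CLOSURE({[E' → . E]}), then GOTO on every symbol after a dot until no new states appear). It has 10 states:
  I0: { [E → . L], [E → . f d E], [E' → . E], [L → . - d f], [L → . d] }  — shift
  I1: { [L → - . d f] }  — shift
  I2: { [E' → E .] }  — accept
  I3: { [E → L .] }  — reduce
  I4: { [L → d .] }  — reduce
  I5: { [E → f . d E] }  — shift
  I6: { [E → . L], [E → . f d E], [E → f d . E], [L → . - d f], [L → . d] }  — shift
  I7: { [E → f d E .] }  — reduce
  I8: { [L → - d . f] }  — shift
  I9: { [L → - d f .] }  — reduce

Every state is either a pure shift/goto state or contains exactly one complete item and nothing to shift — no conflicts. The grammar is LR(0).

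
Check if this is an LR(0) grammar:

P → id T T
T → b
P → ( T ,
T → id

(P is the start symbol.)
Yes, the grammar is LR(0)

A grammar is LR(0) if no state in the canonical LR(0) collection has:
  - both a shift item (dot before a terminal) and a complete item (shift-reduce conflict), or
  - two or more complete items (reduce-reduce conflict; the accept item [P' → P .] counts as a complete item here).

Augment with P' → P and build the canonical LR(0) collection (I0 = CLOSURE({[P' → . P]}), then GOTO on every symbol after a dot until no new states appear). It has 10 states:
  I0: { [P → . ( T ,], [P → . id T T], [P' → . P] }  — shift
  I1: { [P → ( . T ,], [T → . b], [T → . id] }  — shift
  I2: { [P' → P .] }  — accept
  I3: { [P → id . T T], [T → . b], [T → . id] }  — shift
  I4: { [P → id T . T], [T → . b], [T → . id] }  — shift
  I5: { [T → b .] }  — reduce
  I6: { [T → id .] }  — reduce
  I7: { [P → id T T .] }  — reduce
  I8: { [P → ( T . ,] }  — shift
  I9: { [P → ( T , .] }  — reduce

Every state is either a pure shift/goto state or contains exactly one complete item and nothing to shift — no conflicts. The grammar is LR(0).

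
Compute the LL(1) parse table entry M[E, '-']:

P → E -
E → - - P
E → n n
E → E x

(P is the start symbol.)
E → - - P, E → E x

To find M[E, '-'], we find productions for E where '-' is in the predict set (PREDICT(N → α) = (FIRST(α) \ {ε}) ∪ (FOLLOW(N) if α ⇒* ε)).

Relevant sets:
  FIRST(E) = { '-', 'n' }

E → - - P: PREDICT = { '-' }
  '-' is in predict set, so this production goes in M[E, '-']
E → n n: PREDICT = { 'n' }
E → E x: PREDICT = { '-', 'n' }
  '-' is in predict set, so this production goes in M[E, '-']

M[E, '-'] = E → - - P, E → E x  (a multiply-defined cell — the grammar is not LL(1))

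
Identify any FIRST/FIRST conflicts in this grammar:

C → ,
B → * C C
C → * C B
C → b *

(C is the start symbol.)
No FIRST/FIRST conflicts.

Productions for C:
  C → ,: FIRST = { ',' }
  C → * C B: FIRST = { '*' }
  C → b *: FIRST = { 'b' }
B has only one production, so no FIRST/FIRST conflict is possible there.

All alternatives of each non-terminal have pairwise disjoint FIRST sets.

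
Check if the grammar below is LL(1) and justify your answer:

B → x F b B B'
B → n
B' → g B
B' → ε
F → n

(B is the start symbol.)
Relevant sets:
  FOLLOW(B') = { $, 'g' }

For B:
  PREDICT(B → x F b B B') = { 'x' }
  PREDICT(B → n) = { 'n' }
For B':
  PREDICT(B' → g B) = { 'g' }
  PREDICT(B' → ε) = { $, 'g' }
F has a single production, so nothing to check there.

Conflict found: Predict set conflict for B': { 'g' }
The grammar is NOT LL(1).

Answer: No. Predict set conflict for B': { 'g' }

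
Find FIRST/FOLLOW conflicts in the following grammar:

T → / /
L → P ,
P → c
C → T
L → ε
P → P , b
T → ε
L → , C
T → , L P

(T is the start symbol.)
Nullable non-terminals: C, L, T.
FIRST sets used below: FIRST(P) = { 'c' }
C has a nullable alternative but only one production, so nothing to check.

L: nullable alternative(s) L → ε; FOLLOW(L) = { 'c' }
  L → P ,: FIRST \ {ε} = { 'c' } — overlaps FOLLOW(L) on { 'c' }: CONFLICT
  L → ε: FIRST \ {ε} = { } — this is the only nullable alternative, skip
  L → , C: FIRST \ {ε} = { ',' } — disjoint from FOLLOW(L)

T: nullable alternative(s) T → ε; FOLLOW(T) = { $, 'c' }
  T → / /: FIRST \ {ε} = { '/' } — disjoint from FOLLOW(T)
  T → ε: FIRST \ {ε} = { } — this is the only nullable alternative, skip
  T → , L P: FIRST \ {ε} = { ',' } — disjoint from FOLLOW(T)

P has no nullable alternative, so no FIRST/FOLLOW check is needed there.

So the grammar has 1 FIRST/FOLLOW conflict (marked CONFLICT above).

Answer: Yes. L → P ',' with FOLLOW(L) on { 'c' }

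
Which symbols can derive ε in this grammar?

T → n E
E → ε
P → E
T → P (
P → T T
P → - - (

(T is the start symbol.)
ε-productions: E → ε
So E is immediately nullable.
P → E: every symbol on the right is nullable, so P is nullable too.
No further non-terminal can be added: every production for the remaining non-terminals contains a terminal or a non-nullable non-terminal.
Nullable = { 'E', 'P' }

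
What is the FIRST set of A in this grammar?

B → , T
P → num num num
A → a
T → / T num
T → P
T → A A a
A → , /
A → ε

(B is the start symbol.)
{ ',', 'a', ε }

From A → a:
  - a is a terminal: add 'a' and stop
From A → , /:
  - ',' is a terminal: add ',' and stop
From A → ε:
  - ε-production, so ε ∈ FIRST(A)

Collecting: FIRST(A) = { ',', 'a', ε }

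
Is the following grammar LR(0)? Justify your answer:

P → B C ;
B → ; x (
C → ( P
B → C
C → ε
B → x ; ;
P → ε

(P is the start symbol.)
No. Shift-reduce conflict between [C → .] and [B → . ; x (]

A grammar is LR(0) if no state in the canonical LR(0) collection has:
  - both a shift item (dot before a terminal) and a complete item (shift-reduce conflict), or
  - two or more complete items (reduce-reduce conflict; the accept item [P' → P .] counts as a complete item here).

Augment with P' → P and build the canonical LR(0) collection (I0 = CLOSURE({[P' → . P]}), then GOTO on every symbol after a dot until no new states appear). It has 14 states:
  I0: { [B → . ; x (], [B → . C], [B → . x ; ;], [C → . ( P], [C → .], [P → . B C ;], [P → .], [P' → . P] }  — shift, 2 reduces
  I1: { [B → . ; x (], [B → . C], [B → . x ; ;], [C → ( . P], [C → . ( P], [C → .], [P → . B C ;], [P → .] }  — shift, 2 reduces
  I2: { [B → ; . x (] }  — shift
  I3: { [C → . ( P], [C → .], [P → B . C ;] }  — shift, reduce
  I4: { [B → C .] }  — reduce
  I5: { [P' → P .] }  — accept
  I6: { [B → x . ; ;] }  — shift
  I7: { [B → x ; . ;] }  — shift
  I8: { [B → x ; ; .] }  — reduce
  I9: { [P → B C . ;] }  — shift
  I10: { [P → B C ; .] }  — reduce
  I11: { [B → ; x . (] }  — shift
  I12: { [B → ; x ( .] }  — reduce
  I13: { [C → ( P .] }  — reduce

Conflict in state I0:
  Shift-reduce conflict between [C → .] and [B → . ; x (]
So the grammar is NOT LR(0).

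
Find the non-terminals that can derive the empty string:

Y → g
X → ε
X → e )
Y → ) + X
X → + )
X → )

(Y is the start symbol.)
{ 'X' }

ε-productions: X → ε
So X is immediately nullable.
No further non-terminal can be added: every production for the remaining non-terminals contains a terminal or a non-nullable non-terminal.
Nullable = { 'X' }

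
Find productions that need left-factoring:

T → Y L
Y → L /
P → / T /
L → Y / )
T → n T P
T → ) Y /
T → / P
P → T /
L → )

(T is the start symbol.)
Left-factoring is needed when two productions for the same non-terminal
share a common prefix on the right-hand side.

Productions for T:
  T → Y L
  T → n T P
  T → ) Y /
  T → / P
Productions for P:
  P → / T /
  P → T /
Productions for L:
  L → Y / )
  L → )

No common prefixes found.

Answer: No, left-factoring is not needed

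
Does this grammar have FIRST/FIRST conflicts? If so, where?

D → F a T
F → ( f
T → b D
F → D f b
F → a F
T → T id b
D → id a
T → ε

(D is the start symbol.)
A FIRST/FIRST conflict occurs when two productions N → α and N → β for the same non-terminal have FIRST(α) ∩ FIRST(β) ≠ ∅ (with ε ∈ FIRST of a nullable right-hand side, so two nullable alternatives also conflict).

FIRST sets of the non-terminals at (or reachable through a nullable prefix from) the front of some alternative:
  FIRST(F) = { '(', 'a', 'id' }
  FIRST(D) = { '(', 'a', 'id' }
  FIRST(T) = { 'b', 'id', ε }

Productions for D:
  D → F a T: FIRST = { '(', 'a', 'id' }
  D → id a: FIRST = { 'id' }
Productions for F:
  F → ( f: FIRST = { '(' }
  F → D f b: FIRST = { '(', 'a', 'id' }
  F → a F: FIRST = { 'a' }
Productions for T:
  T → b D: FIRST = { 'b' }
  T → T id b: FIRST = { 'b', 'id' }
  T → ε: FIRST = { ε }

Conflict for D: D → F a T and D → id a
  Overlap: { 'id' }
Conflict for F: F → ( f and F → D f b
  Overlap: { '(' }
Conflict for F: F → D f b and F → a F
  Overlap: { 'a' }
Conflict for T: T → b D and T → T id b
  Overlap: { 'b' }

Answer: Yes. D → F a T / D → id a on { 'id' }; F → '(' f / F → D f b on { '(' }; F → D f b / F → a F on { 'a' }; T → b D / T → T id b on { 'b' }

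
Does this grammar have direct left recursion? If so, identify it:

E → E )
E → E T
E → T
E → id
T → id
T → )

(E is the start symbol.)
Direct left recursion occurs when N → N α for some non-terminal N (the right-hand side begins with the left-hand side itself).

E → E ): LEFT RECURSIVE (starts with E)
E → E T: LEFT RECURSIVE (starts with E)
E → T: starts with T
E → id: starts with id
T → id: starts with id
T → ): starts with ')'

The grammar has direct left recursion on: E.

Answer: Yes, E is left-recursive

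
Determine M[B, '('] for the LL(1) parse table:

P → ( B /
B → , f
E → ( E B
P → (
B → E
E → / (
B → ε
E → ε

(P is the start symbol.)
To find M[B, '('], we find productions for B where '(' is in the predict set (PREDICT(N → α) = (FIRST(α) \ {ε}) ∪ (FOLLOW(N) if α ⇒* ε)).

Relevant sets:
  FIRST(E) = { '(', '/', ε }
  FOLLOW(B) = { '(', ',', '/' }

B → , f: PREDICT = { ',' }
B → E: PREDICT = { '(', ',', '/' }
  '(' is in predict set, so this production goes in M[B, '(']
B → ε: PREDICT = { '(', ',', '/' }
  '(' is in predict set, so this production goes in M[B, '(']

M[B, '('] = B → E, B → ε  (a multiply-defined cell — the grammar is not LL(1))

Answer: B → E, B → ε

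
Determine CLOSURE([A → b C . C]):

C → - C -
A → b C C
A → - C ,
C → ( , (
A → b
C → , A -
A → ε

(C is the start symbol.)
{ [A → b C . C], [C → . ( , (], [C → . , A -], [C → . - C -] }

To compute CLOSURE, for each item [A → α.Bβ] where B is a non-terminal, add [B → .γ] for all productions B → γ; repeat for the newly added items until nothing changes.

Start with: [A → b C . C]
  [A → b C . C] has the dot before C: add [C → . - C -], [C → . ( , (], [C → . , A -]
No further items can be added.

CLOSURE = { [A → b C . C], [C → . ( , (], [C → . , A -], [C → . - C -] }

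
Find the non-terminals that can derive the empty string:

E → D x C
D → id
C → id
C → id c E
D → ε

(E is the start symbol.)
ε-productions: D → ε
So D is immediately nullable.
No further non-terminal can be added: every production for the remaining non-terminals contains a terminal or a non-nullable non-terminal.
Nullable = { 'D' }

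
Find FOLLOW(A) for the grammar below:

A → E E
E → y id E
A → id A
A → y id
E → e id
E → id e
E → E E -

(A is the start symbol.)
A is the start symbol, so $ ∈ FOLLOW(A).
In A → id A: A is at the end; this adds FOLLOW(A) to itself — nothing new

Taking the union: FOLLOW(A) = { $ }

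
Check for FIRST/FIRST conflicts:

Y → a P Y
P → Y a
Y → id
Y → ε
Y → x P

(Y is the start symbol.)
No FIRST/FIRST conflicts.

Productions for Y:
  Y → a P Y: FIRST = { 'a' }
  Y → id: FIRST = { 'id' }
  Y → ε: FIRST = { ε }
  Y → x P: FIRST = { 'x' }
P has only one production, so no FIRST/FIRST conflict is possible there.

All alternatives of each non-terminal have pairwise disjoint FIRST sets.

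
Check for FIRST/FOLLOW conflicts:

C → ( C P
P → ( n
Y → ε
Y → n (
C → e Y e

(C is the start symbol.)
A FIRST/FOLLOW conflict occurs when a non-terminal N has a nullable alternative N → β (β ⇒* ε) and another alternative N → α with FIRST(α) ∩ FOLLOW(N) ≠ ∅: on such a lookahead the parser cannot decide between expanding α and letting N vanish via β.

Nullable non-terminals: Y.

Y: nullable alternative(s) Y → ε; FOLLOW(Y) = { 'e' }
  Y → ε: FIRST \ {ε} = { } — this is the only nullable alternative, skip
  Y → n (: FIRST \ {ε} = { 'n' } — disjoint from FOLLOW(Y)

C, P have no nullable alternative, so no FIRST/FOLLOW check is needed there.

No FIRST/FOLLOW conflicts found.

Answer: No FIRST/FOLLOW conflicts.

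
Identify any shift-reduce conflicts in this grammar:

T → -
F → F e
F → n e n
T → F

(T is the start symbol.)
Yes — I2: [T → F .] vs [F → F . e]

Augment with T' → T and build the canonical LR(0) collection (I0 = CLOSURE({[T' → . T]}), then GOTO on every symbol after a dot until no new states appear). It has 8 states:
  I0: { [F → . F e], [F → . n e n], [T → . -], [T → . F], [T' → . T] }  — shift
  I1: { [T → - .] }  — reduce
  I2: { [F → F . e], [T → F .] }  — shift, reduce
  I3: { [T' → T .] }  — accept
  I4: { [F → n . e n] }  — shift
  I5: { [F → n e . n] }  — shift
  I6: { [F → n e n .] }  — reduce
  I7: { [F → F e .] }  — reduce

I2 contains reduce item [T → F .] and shift item [F → F . e] — shift-reduce conflict.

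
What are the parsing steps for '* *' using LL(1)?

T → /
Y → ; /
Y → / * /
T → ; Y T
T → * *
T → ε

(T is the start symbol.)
Stack is shown with the top on the left.

Stack  Input  Action
--------------------
T $    * * $  output T → * *
* * $  * * $  match '*'
* $    * $    match '*'
$      $      accept

The string is accepted.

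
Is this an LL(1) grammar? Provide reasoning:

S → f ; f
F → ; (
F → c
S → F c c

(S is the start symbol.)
A grammar is LL(1) if for each non-terminal N with multiple productions, the predict sets of those productions are pairwise disjoint, where PREDICT(N → α) = (FIRST(α) \ {ε}) ∪ (FOLLOW(N) if α ⇒* ε).

Relevant sets:
  FIRST(F) = { ';', 'c' }

For S:
  PREDICT(S → f ';' f) = { 'f' }
  PREDICT(S → F c c) = { ';', 'c' }
For F:
  PREDICT(F → ';' '(') = { ';' }
  PREDICT(F → c) = { 'c' }

All predict sets are disjoint. The grammar IS LL(1).

Answer: Yes, the grammar is LL(1).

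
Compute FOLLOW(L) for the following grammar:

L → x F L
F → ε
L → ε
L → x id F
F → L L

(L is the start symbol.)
{ $, 'x' }

To compute FOLLOW(L), find every occurrence of L on a right-hand side N → α L β: add FIRST(β) \ {ε}, and if β is empty or nullable also add FOLLOW(N). Iterate to a fixed point.

L is the start symbol, so $ ∈ FOLLOW(L).
In L → x F L: L is at the end; this adds FOLLOW(L) to itself — nothing new
In F → L L: L is followed by L, add FIRST(L) \ {ε} = { 'x' }
  L is nullable, so also add FOLLOW(F)
In F → L L: L is at the end, add FOLLOW(F)

The FOLLOW sets referred to above (computed the same way, to a fixed point):
  FOLLOW(F) = { $, 'x' }

Taking the union: FOLLOW(L) = { $, 'x' }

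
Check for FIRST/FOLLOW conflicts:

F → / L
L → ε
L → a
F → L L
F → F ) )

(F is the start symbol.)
Nullable non-terminals: F, L.
FIRST sets used below: FIRST(L) = { 'a', ε }, FIRST(F) = { ')', '/', 'a', ε }

F: nullable alternative(s) F → L L; FOLLOW(F) = { $, ')' }
  F → / L: FIRST \ {ε} = { '/' } — disjoint from FOLLOW(F)
  F → L L: FIRST \ {ε} = { 'a' } — this is the only nullable alternative, skip
  F → F ) ): FIRST \ {ε} = { ')', '/', 'a' } — overlaps FOLLOW(F) on { ')' }: CONFLICT

L: nullable alternative(s) L → ε; FOLLOW(L) = { $, ')', 'a' }
  L → ε: FIRST \ {ε} = { } — this is the only nullable alternative, skip
  L → a: FIRST \ {ε} = { 'a' } — overlaps FOLLOW(L) on { 'a' }: CONFLICT

So the grammar has 2 FIRST/FOLLOW conflicts (marked CONFLICT above).

Answer: Yes. F → F ')' ')' with FOLLOW(F) on { ')' }; L → a with FOLLOW(L) on { 'a' }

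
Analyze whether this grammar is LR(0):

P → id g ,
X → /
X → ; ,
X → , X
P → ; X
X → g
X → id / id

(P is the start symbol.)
Yes, the grammar is LR(0)

A grammar is LR(0) if no state in the canonical LR(0) collection has:
  - both a shift item (dot before a terminal) and a complete item (shift-reduce conflict), or
  - two or more complete items (reduce-reduce conflict; the accept item [P' → P .] counts as a complete item here).

Augment with P' → P and build the canonical LR(0) collection (I0 = CLOSURE({[P' → . P]}), then GOTO on every symbol after a dot until no new states appear). It has 16 states:
  I0: { [P → . ; X], [P → . id g ,], [P' → . P] }  — shift
  I1: { [P → ; . X], [X → . , X], [X → . /], [X → . ; ,], [X → . g], [X → . id / id] }  — shift
  I2: { [P' → P .] }  — accept
  I3: { [P → id . g ,] }  — shift
  I4: { [P → id g . ,] }  — shift
  I5: { [P → id g , .] }  — reduce
  I6: { [X → , . X], [X → . , X], [X → . /], [X → . ; ,], [X → . g], [X → . id / id] }  — shift
  I7: { [X → / .] }  — reduce
  I8: { [X → ; . ,] }  — shift
  I9: { [P → ; X .] }  — reduce
  I10: { [X → g .] }  — reduce
  I11: { [X → id . / id] }  — shift
  I12: { [X → id / . id] }  — shift
  I13: { [X → id / id .] }  — reduce
  I14: { [X → ; , .] }  — reduce
  I15: { [X → , X .] }  — reduce

Every state is either a pure shift/goto state or contains exactly one complete item and nothing to shift — no conflicts. The grammar is LR(0).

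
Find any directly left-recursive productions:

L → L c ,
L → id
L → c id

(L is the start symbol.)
Yes, L is left-recursive

L → L c ,: LEFT RECURSIVE (starts with L)
L → id: starts with id
L → c id: starts with c

The grammar has direct left recursion on: L.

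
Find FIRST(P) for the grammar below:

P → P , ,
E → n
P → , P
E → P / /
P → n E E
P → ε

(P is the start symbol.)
{ ',', 'n', ε }

From P → P , ,:
  - P is the symbol being defined: contributes nothing new
    P is nullable, so continue to the next symbol
  - ',' is a terminal: add ',' and stop
From P → , P:
  - ',' is a terminal: add ',' and stop
From P → n E E:
  - n is a terminal: add 'n' and stop
From P → ε:
  - ε-production, so ε ∈ FIRST(P)

Collecting: FIRST(P) = { ',', 'n', ε }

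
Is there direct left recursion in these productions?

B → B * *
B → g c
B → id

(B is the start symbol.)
B → B * *: LEFT RECURSIVE (starts with B)
B → g c: starts with g
B → id: starts with id

The grammar has direct left recursion on: B.

Answer: Yes, B is left-recursive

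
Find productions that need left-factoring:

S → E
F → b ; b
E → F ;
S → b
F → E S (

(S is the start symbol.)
Left-factoring is needed when two productions for the same non-terminal
share a common prefix on the right-hand side.

Productions for S:
  S → E
  S → b
Productions for F:
  F → b ; b
  F → E S (

No common prefixes found.

Answer: No, left-factoring is not needed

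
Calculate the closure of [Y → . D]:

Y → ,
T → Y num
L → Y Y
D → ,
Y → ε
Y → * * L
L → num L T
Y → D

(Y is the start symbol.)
To compute CLOSURE, for each item [A → α.Bβ] where B is a non-terminal, add [B → .γ] for all productions B → γ; repeat for the newly added items until nothing changes.

Start with: [Y → . D]
  [Y → . D] has the dot before D: add [D → . ,]
No further items can be added.

CLOSURE = { [D → . ,], [Y → . D] }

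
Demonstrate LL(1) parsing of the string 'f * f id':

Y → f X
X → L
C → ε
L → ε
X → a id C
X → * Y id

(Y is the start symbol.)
LL(1) parsing maintains a stack (initially the start symbol over $) and the input. At each step: if the stack top is a terminal, match it against the current input token; if it is a non-terminal N, replace it with the RHS of M[N, lookahead] (the unique production whose predict set contains the lookahead).

Stack is shown with the top on the left.

Stack     Input       Action
----------------------------
Y $       f * f id $  output Y → f X
f X $     f * f id $  match 'f'
X $       * f id $    output X → * Y id
* Y id $  * f id $    match '*'
Y id $    f id $      output Y → f X
f X id $  f id $      match 'f'
X id $    id $        output X → L
L id $    id $        output L → ε
id $      id $        match 'id'
$         $           accept

The string is accepted.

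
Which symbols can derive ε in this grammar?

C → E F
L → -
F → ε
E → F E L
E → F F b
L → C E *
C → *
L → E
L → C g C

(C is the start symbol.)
ε-productions: F → ε
So F is immediately nullable.
No further non-terminal can be added: every production for the remaining non-terminals contains a terminal or a non-nullable non-terminal.
Nullable = { 'F' }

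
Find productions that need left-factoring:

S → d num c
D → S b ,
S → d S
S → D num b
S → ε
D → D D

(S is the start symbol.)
Left-factoring is needed when two productions for the same non-terminal
share a common prefix on the right-hand side.

Productions for S:
  S → d num c
  S → d S
  S → D num b
  S → ε
Productions for D:
  D → S b ,
  D → D D

Found common prefix 'd' in productions for S

Answer: Yes, S has productions with common prefix 'd'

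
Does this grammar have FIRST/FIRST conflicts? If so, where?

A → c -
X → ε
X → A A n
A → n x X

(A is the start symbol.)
No FIRST/FIRST conflicts.

A FIRST/FIRST conflict occurs when two productions N → α and N → β for the same non-terminal have FIRST(α) ∩ FIRST(β) ≠ ∅ (with ε ∈ FIRST of a nullable right-hand side, so two nullable alternatives also conflict).

FIRST sets of the non-terminals at (or reachable through a nullable prefix from) the front of some alternative:
  FIRST(A) = { 'c', 'n' }

Productions for A:
  A → c -: FIRST = { 'c' }
  A → n x X: FIRST = { 'n' }
Productions for X:
  X → ε: FIRST = { ε }
  X → A A n: FIRST = { 'c', 'n' }

All alternatives of each non-terminal have pairwise disjoint FIRST sets.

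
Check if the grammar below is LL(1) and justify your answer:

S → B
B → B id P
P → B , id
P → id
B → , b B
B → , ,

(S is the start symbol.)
No. Predict set conflict for B: { ',' }

A grammar is LL(1) if for each non-terminal N with multiple productions, the predict sets of those productions are pairwise disjoint, where PREDICT(N → α) = (FIRST(α) \ {ε}) ∪ (FOLLOW(N) if α ⇒* ε).

Relevant sets:
  FIRST(B) = { ',' }

For B:
  PREDICT(B → B id P) = { ',' }
  PREDICT(B → ',' b B) = { ',' }
  PREDICT(B → ',' ',') = { ',' }
For P:
  PREDICT(P → B ',' id) = { ',' }
  PREDICT(P → id) = { 'id' }
S has a single production, so nothing to check there.

Conflict found: Predict set conflict for B: { ',' }
The grammar is NOT LL(1).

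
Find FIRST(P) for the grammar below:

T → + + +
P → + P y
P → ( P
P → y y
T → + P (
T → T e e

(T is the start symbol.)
{ '(', '+', 'y' }

From P → + P y:
  - '+' is a terminal: add '+' and stop
From P → ( P:
  - '(' is a terminal: add '(' and stop
From P → y y:
  - y is a terminal: add 'y' and stop

Collecting: FIRST(P) = { '(', '+', 'y' }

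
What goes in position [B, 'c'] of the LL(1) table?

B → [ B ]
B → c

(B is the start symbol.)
To find M[B, 'c'], we find productions for B where 'c' is in the predict set (PREDICT(N → α) = (FIRST(α) \ {ε}) ∪ (FOLLOW(N) if α ⇒* ε)).

B → [ B ]: PREDICT = { '[' }
B → c: PREDICT = { 'c' }
  'c' is in predict set, so this production goes in M[B, 'c']

M[B, 'c'] = B → c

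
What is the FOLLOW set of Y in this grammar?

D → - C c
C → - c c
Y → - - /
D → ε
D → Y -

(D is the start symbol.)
{ '-' }

In D → Y -: Y is followed by '-', add FIRST('-') \ {ε} = { '-' }

Taking the union: FOLLOW(Y) = { '-' }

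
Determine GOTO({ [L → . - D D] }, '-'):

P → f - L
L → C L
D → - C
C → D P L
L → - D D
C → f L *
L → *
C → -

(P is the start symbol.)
GOTO(I, '-') = CLOSURE({ [A → αX.β] : [A → α.Xβ] ∈ I, X = '-' })

Items with dot before '-', with the dot advanced:
  [L → . - D D] → [L → - . D D]
Closure of the advanced items:
  [L → - . D D] has the dot before D: add [D → . - C]

GOTO = { [D → . - C], [L → - . D D] }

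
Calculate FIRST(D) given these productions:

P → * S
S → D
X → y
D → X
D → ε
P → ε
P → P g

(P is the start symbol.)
{ 'y', ε }

FIRST sets of the other non-terminals involved (by the same procedure, iterated to a fixed point):
  FIRST(X) = { 'y' }

From D → X:
  - X is a non-terminal: add FIRST(X) \ {ε} = { 'y' }
    X is not nullable, so stop
From D → ε:
  - ε-production, so ε ∈ FIRST(D)

Collecting: FIRST(D) = { 'y', ε }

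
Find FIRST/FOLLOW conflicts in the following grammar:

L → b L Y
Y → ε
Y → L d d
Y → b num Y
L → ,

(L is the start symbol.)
A FIRST/FOLLOW conflict occurs when a non-terminal N has a nullable alternative N → β (β ⇒* ε) and another alternative N → α with FIRST(α) ∩ FOLLOW(N) ≠ ∅: on such a lookahead the parser cannot decide between expanding α and letting N vanish via β.

Nullable non-terminals: Y.
FIRST sets used below: FIRST(L) = { ',', 'b' }

Y: nullable alternative(s) Y → ε; FOLLOW(Y) = { $, ',', 'b', 'd' }
  Y → ε: FIRST \ {ε} = { } — this is the only nullable alternative, skip
  Y → L d d: FIRST \ {ε} = { ',', 'b' } — overlaps FOLLOW(Y) on { ',', 'b' }: CONFLICT
  Y → b num Y: FIRST \ {ε} = { 'b' } — overlaps FOLLOW(Y) on { 'b' }: CONFLICT

L has no nullable alternative, so no FIRST/FOLLOW check is needed there.

So the grammar has 2 FIRST/FOLLOW conflicts (marked CONFLICT above).

Answer: Yes. Y → L d d with FOLLOW(Y) on { ',', 'b' }; Y → b num Y with FOLLOW(Y) on { 'b' }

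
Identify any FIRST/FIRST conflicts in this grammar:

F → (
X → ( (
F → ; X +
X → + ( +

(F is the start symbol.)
No FIRST/FIRST conflicts.

A FIRST/FIRST conflict occurs when two productions N → α and N → β for the same non-terminal have FIRST(α) ∩ FIRST(β) ≠ ∅ (with ε ∈ FIRST of a nullable right-hand side, so two nullable alternatives also conflict).

Productions for F:
  F → (: FIRST = { '(' }
  F → ; X +: FIRST = { ';' }
Productions for X:
  X → ( (: FIRST = { '(' }
  X → + ( +: FIRST = { '+' }

All alternatives of each non-terminal have pairwise disjoint FIRST sets.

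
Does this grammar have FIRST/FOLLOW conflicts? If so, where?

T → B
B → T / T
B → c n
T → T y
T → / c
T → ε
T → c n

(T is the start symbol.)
Yes. T → B with FOLLOW(T) on { '/', 'y' }; T → T y with FOLLOW(T) on { '/', 'y' }; T → '/' c with FOLLOW(T) on { '/' }

A FIRST/FOLLOW conflict occurs when a non-terminal N has a nullable alternative N → β (β ⇒* ε) and another alternative N → α with FIRST(α) ∩ FOLLOW(N) ≠ ∅: on such a lookahead the parser cannot decide between expanding α and letting N vanish via β.

Nullable non-terminals: T.
FIRST sets used below: FIRST(B) = { '/', 'c', 'y' }, FIRST(T) = { '/', 'c', 'y', ε }

T: nullable alternative(s) T → ε; FOLLOW(T) = { $, '/', 'y' }
  T → B: FIRST \ {ε} = { '/', 'c', 'y' } — overlaps FOLLOW(T) on { '/', 'y' }: CONFLICT
  T → T y: FIRST \ {ε} = { '/', 'c', 'y' } — overlaps FOLLOW(T) on { '/', 'y' }: CONFLICT
  T → / c: FIRST \ {ε} = { '/' } — overlaps FOLLOW(T) on { '/' }: CONFLICT
  T → ε: FIRST \ {ε} = { } — this is the only nullable alternative, skip
  T → c n: FIRST \ {ε} = { 'c' } — disjoint from FOLLOW(T)

B has no nullable alternative, so no FIRST/FOLLOW check is needed there.

So the grammar has 3 FIRST/FOLLOW conflicts (marked CONFLICT above).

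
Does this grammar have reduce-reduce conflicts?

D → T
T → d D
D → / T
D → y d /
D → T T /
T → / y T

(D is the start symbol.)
A reduce-reduce conflict occurs when an LR(0) state has two complete items [A → α .] and [B → β .] — both call for a reduction, and with no lookahead the parser cannot choose between them.

Augment with D' → D and build the canonical LR(0) collection (I0 = CLOSURE({[D' → . D]}), then GOTO on every symbol after a dot until no new states appear). It has 15 states:
  I0: { [D → . / T], [D → . T T /], [D → . T], [D → . y d /], [D' → . D], [T → . / y T], [T → . d D] }  — shift
  I1: { [D → / . T], [T → . / y T], [T → . d D], [T → / . y T] }  — shift
  I2: { [D' → D .] }  — accept
  I3: { [D → T . T /], [D → T .], [T → . / y T], [T → . d D] }  — shift, reduce
  I4: { [D → . / T], [D → . T T /], [D → . T], [D → . y d /], [T → . / y T], [T → . d D], [T → d . D] }  — shift
  I5: { [D → y . d /] }  — shift
  I6: { [D → y d . /] }  — shift
  I7: { [D → y d / .] }  — reduce
  I8: { [T → d D .] }  — reduce
  I9: { [T → / . y T] }  — shift
  I10: { [D → T T . /] }  — shift
  I11: { [D → T T / .] }  — reduce
  I12: { [T → . / y T], [T → . d D], [T → / y . T] }  — shift
  I13: { [T → / y T .] }  — reduce
  I14: { [D → / T .] }  — reduce

No state contains more than one complete item.

Answer: No reduce-reduce conflicts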